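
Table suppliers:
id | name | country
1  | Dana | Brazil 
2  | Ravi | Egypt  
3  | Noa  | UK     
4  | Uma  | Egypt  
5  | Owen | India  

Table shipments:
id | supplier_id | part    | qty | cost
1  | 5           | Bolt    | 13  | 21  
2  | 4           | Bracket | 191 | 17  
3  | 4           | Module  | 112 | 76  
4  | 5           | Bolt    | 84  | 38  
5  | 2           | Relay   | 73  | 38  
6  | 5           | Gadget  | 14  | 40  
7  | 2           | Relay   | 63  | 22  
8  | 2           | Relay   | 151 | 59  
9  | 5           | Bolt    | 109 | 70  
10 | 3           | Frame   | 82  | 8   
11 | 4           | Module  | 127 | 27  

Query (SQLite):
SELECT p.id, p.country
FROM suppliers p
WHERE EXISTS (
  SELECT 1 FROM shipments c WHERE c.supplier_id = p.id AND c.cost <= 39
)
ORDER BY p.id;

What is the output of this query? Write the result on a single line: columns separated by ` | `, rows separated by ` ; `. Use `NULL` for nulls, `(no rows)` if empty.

For each suppliers row, check whether any shipments with matching supplier_id has cost <= 39.
Keep rows where that is true.

2 | Egypt ; 3 | UK ; 4 | Egypt ; 5 | India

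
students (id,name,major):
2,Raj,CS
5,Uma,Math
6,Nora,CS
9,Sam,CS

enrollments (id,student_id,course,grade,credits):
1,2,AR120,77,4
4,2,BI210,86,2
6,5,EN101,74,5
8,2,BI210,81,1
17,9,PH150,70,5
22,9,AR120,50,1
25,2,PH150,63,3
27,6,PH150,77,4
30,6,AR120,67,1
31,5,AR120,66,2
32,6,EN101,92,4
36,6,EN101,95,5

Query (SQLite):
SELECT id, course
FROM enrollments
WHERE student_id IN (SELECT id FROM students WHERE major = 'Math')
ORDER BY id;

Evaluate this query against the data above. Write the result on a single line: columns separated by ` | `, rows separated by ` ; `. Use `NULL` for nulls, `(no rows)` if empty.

Inner query: students.id where major = 'Math'.
Outer: keep enrollments rows whose student_id is in that set.
Inner query → {5}

6 | EN101 ; 31 | AR120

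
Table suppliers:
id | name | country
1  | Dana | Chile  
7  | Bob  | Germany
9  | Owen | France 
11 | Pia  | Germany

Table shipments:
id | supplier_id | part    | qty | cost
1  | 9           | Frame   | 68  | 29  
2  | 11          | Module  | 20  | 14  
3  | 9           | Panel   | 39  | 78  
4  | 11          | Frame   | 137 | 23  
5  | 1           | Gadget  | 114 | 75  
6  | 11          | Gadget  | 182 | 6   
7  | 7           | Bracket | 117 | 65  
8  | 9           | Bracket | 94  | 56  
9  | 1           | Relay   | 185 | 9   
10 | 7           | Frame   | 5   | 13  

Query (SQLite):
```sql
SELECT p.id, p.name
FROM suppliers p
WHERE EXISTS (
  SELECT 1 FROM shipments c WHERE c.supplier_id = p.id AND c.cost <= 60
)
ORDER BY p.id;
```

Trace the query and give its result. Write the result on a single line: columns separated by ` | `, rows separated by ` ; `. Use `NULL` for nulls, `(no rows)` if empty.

For each suppliers row, check whether any shipments with matching supplier_id has cost <= 60.
Keep rows where that is true.

1 | Dana ; 7 | Bob ; 9 | Owen ; 11 | Pia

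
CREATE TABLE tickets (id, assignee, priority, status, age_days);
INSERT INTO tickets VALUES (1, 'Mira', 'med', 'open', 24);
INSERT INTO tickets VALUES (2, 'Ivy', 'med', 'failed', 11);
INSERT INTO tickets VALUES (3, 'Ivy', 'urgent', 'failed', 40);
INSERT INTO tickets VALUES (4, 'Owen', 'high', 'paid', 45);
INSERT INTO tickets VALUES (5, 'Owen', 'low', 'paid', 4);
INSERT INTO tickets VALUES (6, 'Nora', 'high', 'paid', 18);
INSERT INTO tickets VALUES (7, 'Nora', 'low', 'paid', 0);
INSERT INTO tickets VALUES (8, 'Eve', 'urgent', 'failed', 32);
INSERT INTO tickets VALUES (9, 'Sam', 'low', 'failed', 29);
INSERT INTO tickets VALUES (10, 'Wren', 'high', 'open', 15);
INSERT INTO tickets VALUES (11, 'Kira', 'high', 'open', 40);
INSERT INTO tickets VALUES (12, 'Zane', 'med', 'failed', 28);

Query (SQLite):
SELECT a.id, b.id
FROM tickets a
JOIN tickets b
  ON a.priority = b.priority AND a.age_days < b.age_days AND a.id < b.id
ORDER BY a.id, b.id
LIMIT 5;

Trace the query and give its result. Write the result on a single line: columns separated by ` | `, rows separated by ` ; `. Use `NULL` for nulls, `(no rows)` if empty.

1 | 12 ; 2 | 12 ; 5 | 9 ; 6 | 11 ; 7 | 9

Pairs (a,b) with same priority, a.age_days < b.age_days, a.id < b.id.
priority groups: high:{4,6,10,11} low:{5,7,9} med:{1,2,12} urgent:{3,8}
Ordered by (a.id, b.id); first 5.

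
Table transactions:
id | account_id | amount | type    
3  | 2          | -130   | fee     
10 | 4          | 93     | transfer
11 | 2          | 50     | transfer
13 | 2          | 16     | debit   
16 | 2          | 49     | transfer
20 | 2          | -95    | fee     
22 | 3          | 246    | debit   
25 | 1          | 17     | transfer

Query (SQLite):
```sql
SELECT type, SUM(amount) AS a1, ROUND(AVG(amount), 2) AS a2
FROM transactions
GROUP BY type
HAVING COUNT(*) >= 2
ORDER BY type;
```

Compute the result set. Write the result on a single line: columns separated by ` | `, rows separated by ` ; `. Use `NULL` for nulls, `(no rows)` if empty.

debit | 262 | 131 ; fee | -225 | -112.5 ; transfer | 209 | 52.25

Group transactions by type.
Per group compute: SUM(amount), ROUND(AVG(amount), 2).
HAVING: drop groups with fewer than 2 rows.
  debit: ids {13, 22} → SUM(amount)=262, ROUND(AVG(amount), 2)=131
  fee: ids {3, 20} → SUM(amount)=-225, ROUND(AVG(amount), 2)=-112.5
  transfer: ids {10, 11, 16, 25} → SUM(amount)=209, ROUND(AVG(amount), 2)=52.25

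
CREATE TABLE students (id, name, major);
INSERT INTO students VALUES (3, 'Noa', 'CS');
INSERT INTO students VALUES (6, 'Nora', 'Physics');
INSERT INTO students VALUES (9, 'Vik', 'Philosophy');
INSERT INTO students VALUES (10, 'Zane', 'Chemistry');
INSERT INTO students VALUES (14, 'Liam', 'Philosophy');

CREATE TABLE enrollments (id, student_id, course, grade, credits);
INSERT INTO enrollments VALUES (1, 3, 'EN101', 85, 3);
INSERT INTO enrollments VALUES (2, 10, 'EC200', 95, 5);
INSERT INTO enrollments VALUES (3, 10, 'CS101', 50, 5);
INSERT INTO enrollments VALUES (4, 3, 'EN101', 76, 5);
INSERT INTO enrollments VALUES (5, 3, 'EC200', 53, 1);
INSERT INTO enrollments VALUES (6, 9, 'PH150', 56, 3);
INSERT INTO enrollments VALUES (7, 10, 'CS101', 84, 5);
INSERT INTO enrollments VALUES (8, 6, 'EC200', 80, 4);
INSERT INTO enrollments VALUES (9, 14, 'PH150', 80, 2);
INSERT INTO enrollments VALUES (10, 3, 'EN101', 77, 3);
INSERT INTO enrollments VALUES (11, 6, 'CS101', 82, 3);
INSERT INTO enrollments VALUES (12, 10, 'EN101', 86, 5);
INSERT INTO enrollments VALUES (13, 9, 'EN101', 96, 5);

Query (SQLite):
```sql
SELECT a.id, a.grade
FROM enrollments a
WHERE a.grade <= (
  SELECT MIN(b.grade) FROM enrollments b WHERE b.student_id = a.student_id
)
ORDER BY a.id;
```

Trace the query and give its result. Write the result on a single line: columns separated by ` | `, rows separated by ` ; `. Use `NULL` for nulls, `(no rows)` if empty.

3 | 50 ; 5 | 53 ; 6 | 56 ; 8 | 80 ; 9 | 80

For each enrollments row a, compute MIN(grade) over rows sharing a.student_id.
Keep row a if a.grade <= that per-group MIN.
  student_id=3: MIN(grade) = 53
  student_id=6: MIN(grade) = 80
  student_id=9: MIN(grade) = 56
  student_id=10: MIN(grade) = 50
  student_id=14: MIN(grade) = 80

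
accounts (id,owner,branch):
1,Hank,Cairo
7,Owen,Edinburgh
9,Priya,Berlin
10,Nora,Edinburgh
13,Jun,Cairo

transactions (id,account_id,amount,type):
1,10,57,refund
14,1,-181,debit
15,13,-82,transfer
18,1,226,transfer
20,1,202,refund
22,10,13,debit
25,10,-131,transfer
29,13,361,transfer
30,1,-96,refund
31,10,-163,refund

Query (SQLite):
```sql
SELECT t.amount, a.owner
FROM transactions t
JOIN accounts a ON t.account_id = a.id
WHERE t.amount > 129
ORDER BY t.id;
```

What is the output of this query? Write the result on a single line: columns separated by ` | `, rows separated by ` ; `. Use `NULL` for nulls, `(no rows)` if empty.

226 | Hank ; 202 | Hank ; 361 | Jun

Each transactions row matches the accounts row where account_id = accounts.id.
Then keep rows with t.amount > 129.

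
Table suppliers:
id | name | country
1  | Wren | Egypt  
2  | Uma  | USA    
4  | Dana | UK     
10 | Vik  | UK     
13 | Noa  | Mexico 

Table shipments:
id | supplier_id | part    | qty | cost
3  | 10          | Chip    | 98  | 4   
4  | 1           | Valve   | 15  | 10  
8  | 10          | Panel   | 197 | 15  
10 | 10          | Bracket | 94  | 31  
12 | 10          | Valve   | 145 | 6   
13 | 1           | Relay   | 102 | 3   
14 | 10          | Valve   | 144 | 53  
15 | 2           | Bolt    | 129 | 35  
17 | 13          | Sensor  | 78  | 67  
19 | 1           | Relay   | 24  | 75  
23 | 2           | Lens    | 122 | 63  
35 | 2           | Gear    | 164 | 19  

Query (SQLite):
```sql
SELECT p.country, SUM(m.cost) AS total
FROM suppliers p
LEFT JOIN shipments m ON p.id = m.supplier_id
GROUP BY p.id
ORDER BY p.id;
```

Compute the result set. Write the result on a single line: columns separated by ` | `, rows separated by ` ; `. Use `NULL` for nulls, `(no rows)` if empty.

LEFT JOIN keeps every suppliers row; unmatched ones get NULL for shipments columns.
Group by suppliers.id and compute SUM(m.cost). SUM over an all-NULL group is NULL.
  1: ids {4, 13, 19} → SUM(m.cost)=88
  2: ids {15, 23, 35} → SUM(m.cost)=117
  4: ids {—} → SUM(m.cost)=NULL
  10: ids {3, 8, 10, 12, 14} → SUM(m.cost)=109
  13: ids {17} → SUM(m.cost)=67

Egypt | 88 ; USA | 117 ; UK | NULL ; UK | 109 ; Mexico | 67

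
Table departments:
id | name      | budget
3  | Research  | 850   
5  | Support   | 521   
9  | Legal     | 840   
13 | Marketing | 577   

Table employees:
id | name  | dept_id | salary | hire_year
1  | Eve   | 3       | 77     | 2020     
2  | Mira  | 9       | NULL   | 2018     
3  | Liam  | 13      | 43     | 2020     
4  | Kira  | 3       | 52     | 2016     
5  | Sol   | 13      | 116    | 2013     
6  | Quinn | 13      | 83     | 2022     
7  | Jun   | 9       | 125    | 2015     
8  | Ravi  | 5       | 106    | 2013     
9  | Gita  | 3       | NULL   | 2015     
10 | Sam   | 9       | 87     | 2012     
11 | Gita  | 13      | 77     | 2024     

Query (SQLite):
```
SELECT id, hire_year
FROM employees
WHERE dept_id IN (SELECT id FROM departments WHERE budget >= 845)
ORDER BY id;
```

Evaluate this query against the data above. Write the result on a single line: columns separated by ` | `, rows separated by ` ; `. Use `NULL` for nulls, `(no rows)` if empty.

Inner query: departments.id where budget >= 845.
Outer: keep employees rows whose dept_id is in that set.
Inner query → {3}

1 | 2020 ; 4 | 2016 ; 9 | 2015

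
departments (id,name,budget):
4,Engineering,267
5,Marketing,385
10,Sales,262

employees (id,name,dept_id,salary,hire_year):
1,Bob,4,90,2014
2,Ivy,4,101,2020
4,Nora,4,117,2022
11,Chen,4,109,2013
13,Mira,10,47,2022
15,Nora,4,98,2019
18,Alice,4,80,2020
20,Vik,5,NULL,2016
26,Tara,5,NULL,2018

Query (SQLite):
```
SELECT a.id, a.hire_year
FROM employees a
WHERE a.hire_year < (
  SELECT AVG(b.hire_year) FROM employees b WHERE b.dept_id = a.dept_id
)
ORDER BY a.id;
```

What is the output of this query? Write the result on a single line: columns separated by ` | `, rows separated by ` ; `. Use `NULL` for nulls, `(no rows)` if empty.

1 | 2014 ; 11 | 2013 ; 20 | 2016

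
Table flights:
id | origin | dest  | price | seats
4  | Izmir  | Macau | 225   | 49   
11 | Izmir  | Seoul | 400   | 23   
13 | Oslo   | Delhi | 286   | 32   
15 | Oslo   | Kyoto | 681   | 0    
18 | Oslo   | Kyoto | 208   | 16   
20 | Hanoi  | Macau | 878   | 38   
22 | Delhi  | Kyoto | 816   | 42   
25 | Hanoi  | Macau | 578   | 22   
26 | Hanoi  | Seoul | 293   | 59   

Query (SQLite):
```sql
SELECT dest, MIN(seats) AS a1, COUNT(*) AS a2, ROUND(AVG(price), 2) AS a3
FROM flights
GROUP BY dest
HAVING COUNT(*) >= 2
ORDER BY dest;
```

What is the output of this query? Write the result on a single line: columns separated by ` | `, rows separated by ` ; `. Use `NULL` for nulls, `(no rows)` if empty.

Group flights by dest.
Per group compute: MIN(seats), COUNT(*), ROUND(AVG(price), 2).
HAVING: drop groups with fewer than 2 rows.
  Delhi: ids {13} → MIN(seats)=32, COUNT(*)=1, ROUND(AVG(price), 2)=286
  Kyoto: ids {15, 18, 22} → MIN(seats)=0, COUNT(*)=3, ROUND(AVG(price), 2)=568.33
  Macau: ids {4, 20, 25} → MIN(seats)=22, COUNT(*)=3, ROUND(AVG(price), 2)=560.33
  Seoul: ids {11, 26} → MIN(seats)=23, COUNT(*)=2, ROUND(AVG(price), 2)=346.5

Kyoto | 0 | 3 | 568.33 ; Macau | 22 | 3 | 560.33 ; Seoul | 23 | 2 | 346.5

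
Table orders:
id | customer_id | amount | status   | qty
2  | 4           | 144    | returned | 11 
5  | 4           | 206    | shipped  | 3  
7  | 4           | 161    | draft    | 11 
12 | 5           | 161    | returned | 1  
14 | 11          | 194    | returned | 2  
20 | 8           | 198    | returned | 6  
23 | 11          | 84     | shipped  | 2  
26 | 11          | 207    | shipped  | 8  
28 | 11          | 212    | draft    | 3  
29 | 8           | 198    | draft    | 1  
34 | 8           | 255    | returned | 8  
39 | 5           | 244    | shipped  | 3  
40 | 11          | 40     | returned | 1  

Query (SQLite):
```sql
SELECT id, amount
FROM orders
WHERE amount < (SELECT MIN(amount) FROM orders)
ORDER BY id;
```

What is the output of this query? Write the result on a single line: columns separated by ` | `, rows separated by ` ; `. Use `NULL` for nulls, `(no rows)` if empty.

Scalar subquery: MIN(amount) over all orders rows = 40.
Keep rows where amount < that value.

(no rows)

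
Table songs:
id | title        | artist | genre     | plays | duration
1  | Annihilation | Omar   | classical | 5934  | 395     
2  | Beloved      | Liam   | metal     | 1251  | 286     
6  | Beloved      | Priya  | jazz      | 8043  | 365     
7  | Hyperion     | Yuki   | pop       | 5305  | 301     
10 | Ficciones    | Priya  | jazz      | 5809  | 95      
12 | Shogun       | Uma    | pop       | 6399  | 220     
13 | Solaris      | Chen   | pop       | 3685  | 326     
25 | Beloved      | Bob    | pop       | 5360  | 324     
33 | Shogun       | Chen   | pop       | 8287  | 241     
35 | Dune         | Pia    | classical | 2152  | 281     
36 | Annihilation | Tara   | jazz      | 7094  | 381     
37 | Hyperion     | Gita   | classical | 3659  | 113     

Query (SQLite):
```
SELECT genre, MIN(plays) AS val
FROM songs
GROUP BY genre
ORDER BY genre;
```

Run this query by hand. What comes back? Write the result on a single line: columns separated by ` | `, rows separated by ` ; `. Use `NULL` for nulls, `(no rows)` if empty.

classical | 2152 ; jazz | 5809 ; metal | 1251 ; pop | 3685

Partition songs by genre; compute MIN(plays) within each group.
  classical: ids {1, 35, 37} → MIN(plays)=2152
  jazz: ids {6, 10, 36} → MIN(plays)=5809
  metal: ids {2} → MIN(plays)=1251
  pop: ids {7, 12, 13, 25, 33} → MIN(plays)=3685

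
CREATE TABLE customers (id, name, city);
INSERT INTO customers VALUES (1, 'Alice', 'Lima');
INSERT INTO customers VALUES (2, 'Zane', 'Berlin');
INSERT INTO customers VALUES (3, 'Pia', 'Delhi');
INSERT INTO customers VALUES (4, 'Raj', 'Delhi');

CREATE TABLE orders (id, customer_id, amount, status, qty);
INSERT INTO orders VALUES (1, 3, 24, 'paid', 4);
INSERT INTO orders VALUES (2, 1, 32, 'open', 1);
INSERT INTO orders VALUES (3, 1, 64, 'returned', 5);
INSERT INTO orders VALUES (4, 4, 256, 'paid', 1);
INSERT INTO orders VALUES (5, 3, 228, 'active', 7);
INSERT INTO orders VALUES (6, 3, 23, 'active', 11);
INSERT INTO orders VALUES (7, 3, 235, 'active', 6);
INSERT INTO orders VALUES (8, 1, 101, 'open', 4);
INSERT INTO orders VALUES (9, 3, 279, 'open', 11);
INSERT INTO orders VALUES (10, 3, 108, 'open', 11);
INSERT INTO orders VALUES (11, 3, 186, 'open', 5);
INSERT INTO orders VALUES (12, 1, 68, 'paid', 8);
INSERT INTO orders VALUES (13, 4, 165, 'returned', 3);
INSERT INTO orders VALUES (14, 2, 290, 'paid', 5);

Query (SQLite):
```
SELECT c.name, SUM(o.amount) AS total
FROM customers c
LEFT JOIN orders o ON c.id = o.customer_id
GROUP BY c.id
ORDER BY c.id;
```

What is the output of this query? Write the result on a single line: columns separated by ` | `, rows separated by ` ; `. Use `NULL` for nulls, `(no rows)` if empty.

Alice | 265 ; Zane | 290 ; Pia | 1083 ; Raj | 421

LEFT JOIN keeps every customers row; unmatched ones get NULL for orders columns.
Group by customers.id and compute SUM(o.amount). SUM over an all-NULL group is NULL.
  1: ids {2, 3, 8, 12} → SUM(o.amount)=265
  2: ids {14} → SUM(o.amount)=290
  3: ids {1, 5, 6, 7, 9, 10, 11} → SUM(o.amount)=1083
  4: ids {4, 13} → SUM(o.amount)=421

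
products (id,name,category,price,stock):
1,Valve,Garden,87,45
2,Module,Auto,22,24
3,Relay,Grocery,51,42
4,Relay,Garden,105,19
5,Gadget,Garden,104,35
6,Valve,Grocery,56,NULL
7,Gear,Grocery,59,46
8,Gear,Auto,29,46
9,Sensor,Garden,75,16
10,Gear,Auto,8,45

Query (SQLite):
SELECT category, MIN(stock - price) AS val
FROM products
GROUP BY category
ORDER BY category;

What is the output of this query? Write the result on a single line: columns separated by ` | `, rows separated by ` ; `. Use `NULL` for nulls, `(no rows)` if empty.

For each row compute stock - price.
Group by category; take MIN of the expression per group.
  Auto: ids {2, 8, 10} → MIN(stock - price)=2
  Garden: ids {1, 4, 5, 9} → MIN(stock - price)=-86
  Grocery: ids {3, 6, 7} → MIN(stock - price)=-13

Auto | 2 ; Garden | -86 ; Grocery | -13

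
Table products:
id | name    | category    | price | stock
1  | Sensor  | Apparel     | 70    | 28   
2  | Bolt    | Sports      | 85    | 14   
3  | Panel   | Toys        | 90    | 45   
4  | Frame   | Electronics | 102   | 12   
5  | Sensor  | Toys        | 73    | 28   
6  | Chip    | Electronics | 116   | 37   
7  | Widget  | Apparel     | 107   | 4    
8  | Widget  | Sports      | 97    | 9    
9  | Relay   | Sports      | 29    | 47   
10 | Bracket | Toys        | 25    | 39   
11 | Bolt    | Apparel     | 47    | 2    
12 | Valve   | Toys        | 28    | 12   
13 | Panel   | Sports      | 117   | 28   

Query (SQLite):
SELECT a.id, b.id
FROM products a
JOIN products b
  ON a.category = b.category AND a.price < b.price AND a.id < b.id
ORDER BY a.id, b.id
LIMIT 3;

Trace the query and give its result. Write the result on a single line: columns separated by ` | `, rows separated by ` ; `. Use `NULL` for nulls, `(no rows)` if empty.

Pairs (a,b) with same category, a.price < b.price, a.id < b.id.
category groups: Apparel:{1,7,11} Electronics:{4,6} Sports:{2,8,9,13} Toys:{3,5,10,12}
Ordered by (a.id, b.id); first 3.

1 | 7 ; 2 | 8 ; 2 | 13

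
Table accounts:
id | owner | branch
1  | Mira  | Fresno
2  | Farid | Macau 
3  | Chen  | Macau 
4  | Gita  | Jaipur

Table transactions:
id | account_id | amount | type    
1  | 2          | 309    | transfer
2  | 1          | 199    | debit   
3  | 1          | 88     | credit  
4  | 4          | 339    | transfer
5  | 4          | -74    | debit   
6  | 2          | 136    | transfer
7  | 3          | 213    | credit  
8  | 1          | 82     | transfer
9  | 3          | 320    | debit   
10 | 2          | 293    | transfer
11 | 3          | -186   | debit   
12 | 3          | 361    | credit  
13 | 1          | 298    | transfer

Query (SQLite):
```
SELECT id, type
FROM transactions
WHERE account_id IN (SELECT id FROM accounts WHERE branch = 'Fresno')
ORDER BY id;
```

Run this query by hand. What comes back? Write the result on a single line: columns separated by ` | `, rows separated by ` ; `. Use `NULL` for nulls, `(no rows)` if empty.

2 | debit ; 3 | credit ; 8 | transfer ; 13 | transfer

Inner query: accounts.id where branch = 'Fresno'.
Outer: keep transactions rows whose account_id is in that set.
Inner query → {1}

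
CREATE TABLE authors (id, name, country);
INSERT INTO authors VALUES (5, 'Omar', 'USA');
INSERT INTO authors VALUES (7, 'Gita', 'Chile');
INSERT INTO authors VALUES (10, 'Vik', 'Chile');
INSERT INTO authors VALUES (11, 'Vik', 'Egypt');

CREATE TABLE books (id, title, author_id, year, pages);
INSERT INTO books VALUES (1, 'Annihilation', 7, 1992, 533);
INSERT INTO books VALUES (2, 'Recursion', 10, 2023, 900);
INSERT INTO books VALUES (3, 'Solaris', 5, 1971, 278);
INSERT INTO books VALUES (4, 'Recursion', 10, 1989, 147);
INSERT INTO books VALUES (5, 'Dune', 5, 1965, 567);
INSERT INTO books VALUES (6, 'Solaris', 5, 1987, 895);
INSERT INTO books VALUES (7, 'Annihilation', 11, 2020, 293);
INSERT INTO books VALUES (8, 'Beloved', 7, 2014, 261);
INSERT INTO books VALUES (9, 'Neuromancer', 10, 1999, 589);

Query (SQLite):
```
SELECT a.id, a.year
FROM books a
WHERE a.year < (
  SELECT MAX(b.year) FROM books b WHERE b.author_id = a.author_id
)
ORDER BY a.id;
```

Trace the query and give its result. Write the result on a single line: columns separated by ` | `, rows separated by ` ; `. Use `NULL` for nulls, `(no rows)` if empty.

1 | 1992 ; 3 | 1971 ; 4 | 1989 ; 5 | 1965 ; 9 | 1999

For each books row a, compute MAX(year) over rows sharing a.author_id.
Keep row a if a.year < that per-group MAX.
  author_id=5: MAX(year) = 1987
  author_id=7: MAX(year) = 2014
  author_id=10: MAX(year) = 2023
  author_id=11: MAX(year) = 2020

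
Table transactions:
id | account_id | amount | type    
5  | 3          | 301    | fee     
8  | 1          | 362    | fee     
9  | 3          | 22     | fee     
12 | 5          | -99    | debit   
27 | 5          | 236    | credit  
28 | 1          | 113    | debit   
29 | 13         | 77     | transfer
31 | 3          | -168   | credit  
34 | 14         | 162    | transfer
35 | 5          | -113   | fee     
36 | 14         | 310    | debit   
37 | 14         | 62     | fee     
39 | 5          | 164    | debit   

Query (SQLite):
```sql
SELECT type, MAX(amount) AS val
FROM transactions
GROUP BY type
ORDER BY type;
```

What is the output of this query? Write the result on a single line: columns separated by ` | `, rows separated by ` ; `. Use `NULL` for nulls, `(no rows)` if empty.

Partition transactions by type; compute MAX(amount) within each group.
  credit: ids {27, 31} → MAX(amount)=236
  debit: ids {12, 28, 36, 39} → MAX(amount)=310
  fee: ids {5, 8, 9, 35, 37} → MAX(amount)=362
  transfer: ids {29, 34} → MAX(amount)=162

credit | 236 ; debit | 310 ; fee | 362 ; transfer | 162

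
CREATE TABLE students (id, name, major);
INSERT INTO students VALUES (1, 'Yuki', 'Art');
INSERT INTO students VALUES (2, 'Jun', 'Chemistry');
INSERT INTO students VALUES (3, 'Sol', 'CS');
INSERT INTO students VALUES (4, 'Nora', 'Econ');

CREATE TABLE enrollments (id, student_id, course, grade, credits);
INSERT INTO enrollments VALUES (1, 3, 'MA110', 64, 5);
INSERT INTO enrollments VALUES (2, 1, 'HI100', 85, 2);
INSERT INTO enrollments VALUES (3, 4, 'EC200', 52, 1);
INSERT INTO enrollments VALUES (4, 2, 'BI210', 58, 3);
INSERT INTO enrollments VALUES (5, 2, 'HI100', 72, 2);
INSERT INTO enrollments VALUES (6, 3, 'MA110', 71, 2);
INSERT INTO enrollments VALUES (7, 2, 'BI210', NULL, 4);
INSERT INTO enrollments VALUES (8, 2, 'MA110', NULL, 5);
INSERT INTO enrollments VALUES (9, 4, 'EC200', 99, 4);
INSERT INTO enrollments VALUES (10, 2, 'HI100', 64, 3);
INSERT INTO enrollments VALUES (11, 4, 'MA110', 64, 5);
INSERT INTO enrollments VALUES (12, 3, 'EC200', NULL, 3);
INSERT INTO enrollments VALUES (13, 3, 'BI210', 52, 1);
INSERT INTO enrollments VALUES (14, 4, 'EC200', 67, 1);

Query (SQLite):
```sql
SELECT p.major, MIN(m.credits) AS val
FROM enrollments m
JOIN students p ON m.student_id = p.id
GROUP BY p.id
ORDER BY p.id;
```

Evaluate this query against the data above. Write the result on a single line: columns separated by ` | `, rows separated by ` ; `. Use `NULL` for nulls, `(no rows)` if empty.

Art | 2 ; Chemistry | 2 ; CS | 1 ; Econ | 1

Join each enrollments row to its students via student_id.
Group joined rows by students.id; compute MIN(m.credits) per group.
  1: ids {2} → MIN(m.credits)=2
  2: ids {4, 5, 7, 8, 10} → MIN(m.credits)=2
  3: ids {1, 6, 12, 13} → MIN(m.credits)=1
  4: ids {3, 9, 11, 14} → MIN(m.credits)=1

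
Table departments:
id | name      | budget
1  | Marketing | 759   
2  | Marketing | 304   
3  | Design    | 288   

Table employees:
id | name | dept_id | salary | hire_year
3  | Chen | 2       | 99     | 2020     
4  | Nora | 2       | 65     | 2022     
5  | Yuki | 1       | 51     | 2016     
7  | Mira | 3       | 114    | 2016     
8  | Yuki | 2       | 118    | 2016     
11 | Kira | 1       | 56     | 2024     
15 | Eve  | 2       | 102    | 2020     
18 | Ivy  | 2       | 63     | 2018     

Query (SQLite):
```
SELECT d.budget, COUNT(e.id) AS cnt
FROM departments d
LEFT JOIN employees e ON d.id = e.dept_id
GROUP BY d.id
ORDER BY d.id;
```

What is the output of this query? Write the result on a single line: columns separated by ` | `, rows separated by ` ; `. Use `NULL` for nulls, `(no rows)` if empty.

LEFT JOIN keeps every departments row; unmatched ones get NULL for employees columns.
Group by departments.id and compute COUNT(e.id). COUNT(col) of an all-NULL group is 0.
  1: ids {5, 11} → COUNT(e.id)=2
  2: ids {3, 4, 8, 15, 18} → COUNT(e.id)=5
  3: ids {7} → COUNT(e.id)=1

759 | 2 ; 304 | 5 ; 288 | 1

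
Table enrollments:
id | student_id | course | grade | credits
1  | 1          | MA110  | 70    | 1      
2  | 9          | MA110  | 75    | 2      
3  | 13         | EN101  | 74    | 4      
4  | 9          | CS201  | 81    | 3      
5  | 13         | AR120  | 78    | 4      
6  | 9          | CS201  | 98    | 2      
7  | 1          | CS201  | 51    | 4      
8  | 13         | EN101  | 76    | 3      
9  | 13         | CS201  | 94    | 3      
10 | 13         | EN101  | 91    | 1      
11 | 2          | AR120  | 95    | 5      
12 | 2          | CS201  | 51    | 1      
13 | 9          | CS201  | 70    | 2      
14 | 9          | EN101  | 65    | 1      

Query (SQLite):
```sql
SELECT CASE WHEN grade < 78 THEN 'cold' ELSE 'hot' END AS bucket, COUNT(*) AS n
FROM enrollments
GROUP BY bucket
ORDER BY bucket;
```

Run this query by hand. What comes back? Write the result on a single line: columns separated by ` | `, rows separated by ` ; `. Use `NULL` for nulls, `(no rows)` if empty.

cold | 8 ; hot | 6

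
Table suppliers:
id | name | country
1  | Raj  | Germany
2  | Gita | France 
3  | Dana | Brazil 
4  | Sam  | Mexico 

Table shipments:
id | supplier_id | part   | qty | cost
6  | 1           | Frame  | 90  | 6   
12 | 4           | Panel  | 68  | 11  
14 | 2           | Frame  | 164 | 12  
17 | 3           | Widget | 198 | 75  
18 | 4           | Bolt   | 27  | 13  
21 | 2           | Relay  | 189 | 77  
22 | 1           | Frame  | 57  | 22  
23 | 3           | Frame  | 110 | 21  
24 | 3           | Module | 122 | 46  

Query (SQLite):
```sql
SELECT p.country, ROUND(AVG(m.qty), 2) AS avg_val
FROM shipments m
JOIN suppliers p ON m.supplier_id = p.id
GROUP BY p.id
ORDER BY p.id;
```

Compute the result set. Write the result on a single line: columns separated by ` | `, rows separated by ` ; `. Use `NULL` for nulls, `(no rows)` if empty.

Germany | 73.5 ; France | 176.5 ; Brazil | 143.33 ; Mexico | 47.5

Join each shipments row to its suppliers via supplier_id.
Group joined rows by suppliers.id; compute ROUND(AVG(m.qty), 2) per group.
  1: ids {6, 22} → ROUND(AVG(m.qty), 2)=73.5
  2: ids {14, 21} → ROUND(AVG(m.qty), 2)=176.5
  3: ids {17, 23, 24} → ROUND(AVG(m.qty), 2)=143.33
  4: ids {12, 18} → ROUND(AVG(m.qty), 2)=47.5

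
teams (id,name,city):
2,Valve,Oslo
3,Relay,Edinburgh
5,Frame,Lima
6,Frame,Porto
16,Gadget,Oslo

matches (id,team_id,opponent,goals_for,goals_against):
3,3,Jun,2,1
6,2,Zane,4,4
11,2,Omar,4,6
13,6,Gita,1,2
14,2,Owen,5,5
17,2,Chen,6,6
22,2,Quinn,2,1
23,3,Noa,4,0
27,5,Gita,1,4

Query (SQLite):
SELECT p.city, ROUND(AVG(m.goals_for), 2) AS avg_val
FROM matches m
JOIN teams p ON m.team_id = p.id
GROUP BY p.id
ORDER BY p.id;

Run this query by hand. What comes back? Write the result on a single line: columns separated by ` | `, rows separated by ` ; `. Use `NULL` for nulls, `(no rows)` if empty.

Oslo | 4.2 ; Edinburgh | 3 ; Lima | 1 ; Porto | 1

Join each matches row to its teams via team_id.
Group joined rows by teams.id; compute ROUND(AVG(m.goals_for), 2) per group.
  2: ids {6, 11, 14, 17, 22} → ROUND(AVG(m.goals_for), 2)=4.2
  3: ids {3, 23} → ROUND(AVG(m.goals_for), 2)=3
  5: ids {27} → ROUND(AVG(m.goals_for), 2)=1
  6: ids {13} → ROUND(AVG(m.goals_for), 2)=1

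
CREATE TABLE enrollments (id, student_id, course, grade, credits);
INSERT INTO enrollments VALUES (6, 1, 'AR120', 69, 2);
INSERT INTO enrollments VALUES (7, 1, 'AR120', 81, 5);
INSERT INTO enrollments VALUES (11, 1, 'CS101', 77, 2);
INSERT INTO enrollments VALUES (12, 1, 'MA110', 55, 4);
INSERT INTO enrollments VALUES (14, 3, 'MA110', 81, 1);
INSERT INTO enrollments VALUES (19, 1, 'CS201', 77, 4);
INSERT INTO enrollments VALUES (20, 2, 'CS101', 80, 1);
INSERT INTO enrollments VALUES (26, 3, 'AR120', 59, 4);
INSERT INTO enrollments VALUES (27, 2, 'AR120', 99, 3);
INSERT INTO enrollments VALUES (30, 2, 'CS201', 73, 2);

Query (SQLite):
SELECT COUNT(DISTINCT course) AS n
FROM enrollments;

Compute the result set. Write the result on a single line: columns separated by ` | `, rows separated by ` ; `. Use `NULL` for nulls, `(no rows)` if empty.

Count distinct non-NULL course values.

4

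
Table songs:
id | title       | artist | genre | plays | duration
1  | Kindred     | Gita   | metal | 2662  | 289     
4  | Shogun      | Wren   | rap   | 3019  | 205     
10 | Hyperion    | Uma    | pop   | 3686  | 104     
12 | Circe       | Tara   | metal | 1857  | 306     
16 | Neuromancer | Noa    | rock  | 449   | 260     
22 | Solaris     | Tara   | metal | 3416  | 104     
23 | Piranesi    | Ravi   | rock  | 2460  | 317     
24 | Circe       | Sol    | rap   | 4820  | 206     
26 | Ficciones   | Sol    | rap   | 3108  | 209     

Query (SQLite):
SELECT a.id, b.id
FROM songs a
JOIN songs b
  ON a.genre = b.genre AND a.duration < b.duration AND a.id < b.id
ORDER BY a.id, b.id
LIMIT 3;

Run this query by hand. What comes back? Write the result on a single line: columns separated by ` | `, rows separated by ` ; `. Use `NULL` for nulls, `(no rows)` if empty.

1 | 12 ; 4 | 24 ; 4 | 26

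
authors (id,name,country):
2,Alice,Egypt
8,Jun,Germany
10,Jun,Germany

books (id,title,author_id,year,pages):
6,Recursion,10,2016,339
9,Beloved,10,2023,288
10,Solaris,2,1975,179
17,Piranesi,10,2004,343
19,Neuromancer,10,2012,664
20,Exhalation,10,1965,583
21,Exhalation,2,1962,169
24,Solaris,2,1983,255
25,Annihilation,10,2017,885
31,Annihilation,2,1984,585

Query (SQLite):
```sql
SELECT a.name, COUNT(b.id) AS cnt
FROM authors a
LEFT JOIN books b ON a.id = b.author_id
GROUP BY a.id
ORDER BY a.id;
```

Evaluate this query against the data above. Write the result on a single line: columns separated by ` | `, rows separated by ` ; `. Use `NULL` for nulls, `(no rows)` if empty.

Alice | 4 ; Jun | 0 ; Jun | 6

LEFT JOIN keeps every authors row; unmatched ones get NULL for books columns.
Group by authors.id and compute COUNT(b.id). COUNT(col) of an all-NULL group is 0.
  2: ids {10, 21, 24, 31} → COUNT(b.id)=4
  8: ids {—} → COUNT(b.id)=0
  10: ids {6, 9, 17, 19, 20, 25} → COUNT(b.id)=6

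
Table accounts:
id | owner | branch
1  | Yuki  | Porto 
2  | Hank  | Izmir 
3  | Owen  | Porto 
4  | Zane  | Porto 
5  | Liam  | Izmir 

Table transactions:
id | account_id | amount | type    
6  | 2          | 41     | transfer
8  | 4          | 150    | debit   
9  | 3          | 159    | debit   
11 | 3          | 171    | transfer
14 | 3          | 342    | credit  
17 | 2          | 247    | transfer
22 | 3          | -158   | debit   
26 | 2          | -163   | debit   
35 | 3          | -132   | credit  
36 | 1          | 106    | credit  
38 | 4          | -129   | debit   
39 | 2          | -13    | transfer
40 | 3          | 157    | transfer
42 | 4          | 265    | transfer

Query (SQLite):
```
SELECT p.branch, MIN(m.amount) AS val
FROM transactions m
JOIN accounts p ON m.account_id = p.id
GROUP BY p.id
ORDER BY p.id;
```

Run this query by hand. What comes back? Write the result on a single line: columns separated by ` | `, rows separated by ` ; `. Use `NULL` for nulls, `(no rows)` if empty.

Porto | 106 ; Izmir | -163 ; Porto | -158 ; Porto | -129

Join each transactions row to its accounts via account_id.
Group joined rows by accounts.id; compute MIN(m.amount) per group.
  1: ids {36} → MIN(m.amount)=106
  2: ids {6, 17, 26, 39} → MIN(m.amount)=-163
  3: ids {9, 11, 14, 22, 35, 40} → MIN(m.amount)=-158
  4: ids {8, 38, 42} → MIN(m.amount)=-129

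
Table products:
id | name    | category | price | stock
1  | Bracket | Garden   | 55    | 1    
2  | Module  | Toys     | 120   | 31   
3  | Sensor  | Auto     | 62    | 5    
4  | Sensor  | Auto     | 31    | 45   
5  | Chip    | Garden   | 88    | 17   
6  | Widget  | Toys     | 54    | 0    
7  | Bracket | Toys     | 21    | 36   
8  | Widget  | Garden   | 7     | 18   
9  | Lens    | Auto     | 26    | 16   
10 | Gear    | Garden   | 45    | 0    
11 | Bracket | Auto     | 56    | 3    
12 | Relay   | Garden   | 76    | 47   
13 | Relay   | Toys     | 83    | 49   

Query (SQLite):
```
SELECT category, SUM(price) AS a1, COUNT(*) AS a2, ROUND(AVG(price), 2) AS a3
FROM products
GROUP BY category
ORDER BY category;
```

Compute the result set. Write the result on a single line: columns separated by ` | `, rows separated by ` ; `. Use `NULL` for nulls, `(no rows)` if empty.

Auto | 175 | 4 | 43.75 ; Garden | 271 | 5 | 54.2 ; Toys | 278 | 4 | 69.5

Group products by category.
Per group compute: SUM(price), COUNT(*), ROUND(AVG(price), 2).
  Auto: ids {3, 4, 9, 11} → SUM(price)=175, COUNT(*)=4, ROUND(AVG(price), 2)=43.75
  Garden: ids {1, 5, 8, 10, 12} → SUM(price)=271, COUNT(*)=5, ROUND(AVG(price), 2)=54.2
  Toys: ids {2, 6, 7, 13} → SUM(price)=278, COUNT(*)=4, ROUND(AVG(price), 2)=69.5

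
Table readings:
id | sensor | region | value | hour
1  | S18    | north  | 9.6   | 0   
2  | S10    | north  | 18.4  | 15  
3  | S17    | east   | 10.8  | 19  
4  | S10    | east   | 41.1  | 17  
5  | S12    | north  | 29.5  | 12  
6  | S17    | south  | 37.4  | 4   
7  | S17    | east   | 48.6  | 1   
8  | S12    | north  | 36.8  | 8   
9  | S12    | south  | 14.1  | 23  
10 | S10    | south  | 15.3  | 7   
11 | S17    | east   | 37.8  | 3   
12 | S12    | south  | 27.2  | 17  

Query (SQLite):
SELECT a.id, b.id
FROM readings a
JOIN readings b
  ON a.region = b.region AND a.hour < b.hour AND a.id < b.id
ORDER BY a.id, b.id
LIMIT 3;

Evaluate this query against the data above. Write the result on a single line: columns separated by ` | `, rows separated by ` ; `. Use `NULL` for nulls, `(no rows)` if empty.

1 | 2 ; 1 | 5 ; 1 | 8

Pairs (a,b) with same region, a.hour < b.hour, a.id < b.id.
region groups: east:{3,4,7,11} north:{1,2,5,8} south:{6,9,10,12}
Ordered by (a.id, b.id); first 3.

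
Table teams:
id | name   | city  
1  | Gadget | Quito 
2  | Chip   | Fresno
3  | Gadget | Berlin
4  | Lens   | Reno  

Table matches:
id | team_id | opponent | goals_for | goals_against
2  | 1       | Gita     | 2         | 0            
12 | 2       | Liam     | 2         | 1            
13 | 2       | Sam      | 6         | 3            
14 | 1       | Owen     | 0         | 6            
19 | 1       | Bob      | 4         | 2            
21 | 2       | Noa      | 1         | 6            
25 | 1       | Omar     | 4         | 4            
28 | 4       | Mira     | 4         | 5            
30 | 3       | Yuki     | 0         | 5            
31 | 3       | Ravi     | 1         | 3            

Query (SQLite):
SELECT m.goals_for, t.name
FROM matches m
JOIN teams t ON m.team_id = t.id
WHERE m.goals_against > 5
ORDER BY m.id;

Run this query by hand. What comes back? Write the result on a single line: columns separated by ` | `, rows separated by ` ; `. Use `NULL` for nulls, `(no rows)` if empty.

0 | Gadget ; 1 | Chip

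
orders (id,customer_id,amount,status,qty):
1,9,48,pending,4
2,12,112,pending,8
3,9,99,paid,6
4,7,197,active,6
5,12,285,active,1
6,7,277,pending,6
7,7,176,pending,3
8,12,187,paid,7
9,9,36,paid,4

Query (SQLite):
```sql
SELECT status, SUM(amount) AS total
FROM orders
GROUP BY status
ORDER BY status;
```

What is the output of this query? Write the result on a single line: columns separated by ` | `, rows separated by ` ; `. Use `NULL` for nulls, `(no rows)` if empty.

Partition orders by status; compute SUM(amount) within each group.
  active: ids {4, 5} → SUM(amount)=482
  paid: ids {3, 8, 9} → SUM(amount)=322
  pending: ids {1, 2, 6, 7} → SUM(amount)=613

active | 482 ; paid | 322 ; pending | 613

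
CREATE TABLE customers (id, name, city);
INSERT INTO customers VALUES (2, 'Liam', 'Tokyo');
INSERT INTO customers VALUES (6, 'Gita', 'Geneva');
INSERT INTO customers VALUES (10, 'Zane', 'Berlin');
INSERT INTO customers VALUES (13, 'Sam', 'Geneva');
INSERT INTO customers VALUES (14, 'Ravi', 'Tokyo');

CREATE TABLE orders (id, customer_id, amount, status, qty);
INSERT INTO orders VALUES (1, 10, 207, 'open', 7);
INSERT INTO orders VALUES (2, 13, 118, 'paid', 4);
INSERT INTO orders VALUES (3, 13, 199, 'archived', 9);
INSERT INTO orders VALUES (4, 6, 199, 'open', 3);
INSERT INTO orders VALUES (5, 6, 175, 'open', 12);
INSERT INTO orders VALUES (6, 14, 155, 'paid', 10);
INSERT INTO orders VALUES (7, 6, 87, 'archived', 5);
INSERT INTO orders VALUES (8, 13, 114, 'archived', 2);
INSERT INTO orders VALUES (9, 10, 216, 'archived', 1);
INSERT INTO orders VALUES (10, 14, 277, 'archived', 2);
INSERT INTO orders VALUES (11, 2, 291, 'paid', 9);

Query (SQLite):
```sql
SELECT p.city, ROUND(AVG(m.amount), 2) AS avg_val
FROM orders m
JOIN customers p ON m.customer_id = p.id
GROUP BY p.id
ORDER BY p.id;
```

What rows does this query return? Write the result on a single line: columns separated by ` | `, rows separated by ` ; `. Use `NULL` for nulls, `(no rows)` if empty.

Join each orders row to its customers via customer_id.
Group joined rows by customers.id; compute ROUND(AVG(m.amount), 2) per group.
  2: ids {11} → ROUND(AVG(m.amount), 2)=291
  6: ids {4, 5, 7} → ROUND(AVG(m.amount), 2)=153.67
  10: ids {1, 9} → ROUND(AVG(m.amount), 2)=211.5
  13: ids {2, 3, 8} → ROUND(AVG(m.amount), 2)=143.67
  14: ids {6, 10} → ROUND(AVG(m.amount), 2)=216

Tokyo | 291 ; Geneva | 153.67 ; Berlin | 211.5 ; Geneva | 143.67 ; Tokyo | 216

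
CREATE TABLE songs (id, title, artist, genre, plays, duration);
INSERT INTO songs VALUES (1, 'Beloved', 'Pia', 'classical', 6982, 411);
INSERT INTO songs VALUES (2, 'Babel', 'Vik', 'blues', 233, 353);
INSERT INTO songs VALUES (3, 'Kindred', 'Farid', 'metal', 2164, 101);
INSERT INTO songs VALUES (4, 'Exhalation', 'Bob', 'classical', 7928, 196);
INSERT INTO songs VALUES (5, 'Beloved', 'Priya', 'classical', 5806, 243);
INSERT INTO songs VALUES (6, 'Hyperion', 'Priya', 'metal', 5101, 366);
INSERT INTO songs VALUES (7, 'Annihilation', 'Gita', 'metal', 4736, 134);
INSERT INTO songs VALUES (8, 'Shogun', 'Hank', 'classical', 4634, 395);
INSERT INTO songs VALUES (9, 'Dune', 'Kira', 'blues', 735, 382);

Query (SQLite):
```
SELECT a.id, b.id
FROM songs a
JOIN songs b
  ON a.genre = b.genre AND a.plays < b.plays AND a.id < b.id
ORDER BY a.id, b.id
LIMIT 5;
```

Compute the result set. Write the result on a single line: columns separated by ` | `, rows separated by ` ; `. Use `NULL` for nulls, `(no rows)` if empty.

1 | 4 ; 2 | 9 ; 3 | 6 ; 3 | 7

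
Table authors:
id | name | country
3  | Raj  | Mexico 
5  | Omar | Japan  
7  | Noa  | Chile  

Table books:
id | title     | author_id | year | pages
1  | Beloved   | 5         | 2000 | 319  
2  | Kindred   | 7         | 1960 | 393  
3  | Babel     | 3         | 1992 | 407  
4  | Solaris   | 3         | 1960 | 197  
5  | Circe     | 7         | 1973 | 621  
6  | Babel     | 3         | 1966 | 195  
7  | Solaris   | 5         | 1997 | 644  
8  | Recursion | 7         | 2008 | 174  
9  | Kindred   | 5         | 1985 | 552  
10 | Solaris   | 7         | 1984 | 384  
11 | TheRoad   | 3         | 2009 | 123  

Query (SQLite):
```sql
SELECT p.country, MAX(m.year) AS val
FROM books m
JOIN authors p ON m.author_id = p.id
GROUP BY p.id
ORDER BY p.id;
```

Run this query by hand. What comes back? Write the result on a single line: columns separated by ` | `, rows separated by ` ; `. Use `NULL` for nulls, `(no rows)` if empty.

Join each books row to its authors via author_id.
Group joined rows by authors.id; compute MAX(m.year) per group.
  3: ids {3, 4, 6, 11} → MAX(m.year)=2009
  5: ids {1, 7, 9} → MAX(m.year)=2000
  7: ids {2, 5, 8, 10} → MAX(m.year)=2008

Mexico | 2009 ; Japan | 2000 ; Chile | 2008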